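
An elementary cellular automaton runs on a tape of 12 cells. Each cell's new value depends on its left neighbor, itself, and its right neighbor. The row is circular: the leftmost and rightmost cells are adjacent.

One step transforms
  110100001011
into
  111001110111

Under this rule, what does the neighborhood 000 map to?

1

At position 5 the neighborhood is 000; the next row has 1 there.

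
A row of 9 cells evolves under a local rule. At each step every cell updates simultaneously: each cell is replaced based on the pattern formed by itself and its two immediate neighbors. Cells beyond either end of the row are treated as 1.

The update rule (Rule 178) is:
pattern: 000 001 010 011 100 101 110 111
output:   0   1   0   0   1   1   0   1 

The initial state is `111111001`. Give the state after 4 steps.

step 1: 111110110
step 2: 111101001
step 3: 111010110
step 4: 110101001

110101001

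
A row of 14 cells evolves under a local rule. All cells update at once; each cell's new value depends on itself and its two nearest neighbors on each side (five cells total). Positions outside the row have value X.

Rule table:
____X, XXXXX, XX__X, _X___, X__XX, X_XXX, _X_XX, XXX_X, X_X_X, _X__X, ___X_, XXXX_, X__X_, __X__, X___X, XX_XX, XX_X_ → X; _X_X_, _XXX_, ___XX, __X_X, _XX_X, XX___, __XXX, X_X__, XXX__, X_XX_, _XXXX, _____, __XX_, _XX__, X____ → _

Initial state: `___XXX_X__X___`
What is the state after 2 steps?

X_XX___XX_XXXX

_X___XX_XXXXX_
X_XX___XX_XXXX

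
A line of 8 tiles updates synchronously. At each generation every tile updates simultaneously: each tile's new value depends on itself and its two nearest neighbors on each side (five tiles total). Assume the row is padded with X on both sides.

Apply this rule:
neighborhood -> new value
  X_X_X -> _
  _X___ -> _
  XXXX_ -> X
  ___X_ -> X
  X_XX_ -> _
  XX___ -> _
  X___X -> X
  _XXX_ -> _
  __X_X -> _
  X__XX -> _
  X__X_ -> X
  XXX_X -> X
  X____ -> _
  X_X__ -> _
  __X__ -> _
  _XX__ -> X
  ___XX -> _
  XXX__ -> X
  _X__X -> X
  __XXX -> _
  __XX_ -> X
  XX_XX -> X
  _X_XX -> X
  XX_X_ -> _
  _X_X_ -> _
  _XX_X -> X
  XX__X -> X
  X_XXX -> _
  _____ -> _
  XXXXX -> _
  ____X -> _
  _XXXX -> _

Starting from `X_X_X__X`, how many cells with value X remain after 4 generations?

4

X____X__
X___X_X_
X_XX___X
XX_X_X__
count of X: 4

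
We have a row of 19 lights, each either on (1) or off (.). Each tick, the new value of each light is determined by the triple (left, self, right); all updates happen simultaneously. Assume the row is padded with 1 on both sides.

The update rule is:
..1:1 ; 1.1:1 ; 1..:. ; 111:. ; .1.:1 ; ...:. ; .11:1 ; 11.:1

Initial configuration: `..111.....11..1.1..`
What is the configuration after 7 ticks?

111...1111.1..111.1

.11.1....111.1111.1
11111...11.111..111
....1..11111.1.11..
...11.11...111111.1
..111111..11....111
.11....1.111...11..
111...1111.1..111.1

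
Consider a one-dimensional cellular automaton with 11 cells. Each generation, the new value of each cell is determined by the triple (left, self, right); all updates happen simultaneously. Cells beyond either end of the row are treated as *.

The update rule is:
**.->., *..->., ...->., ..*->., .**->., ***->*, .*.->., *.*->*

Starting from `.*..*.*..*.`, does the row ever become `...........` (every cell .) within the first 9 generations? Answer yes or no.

*....*....*
...........
all cells are . at generation 2

yes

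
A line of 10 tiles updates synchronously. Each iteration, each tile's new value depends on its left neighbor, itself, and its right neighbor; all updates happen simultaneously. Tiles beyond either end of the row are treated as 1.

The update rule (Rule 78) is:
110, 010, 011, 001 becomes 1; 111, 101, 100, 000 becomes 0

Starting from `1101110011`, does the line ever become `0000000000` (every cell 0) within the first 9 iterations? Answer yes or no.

0101010110
0101010110  (fixed point — unchanged through iteration 9)
iteration 9 is 0101010110, still not uniform 0

no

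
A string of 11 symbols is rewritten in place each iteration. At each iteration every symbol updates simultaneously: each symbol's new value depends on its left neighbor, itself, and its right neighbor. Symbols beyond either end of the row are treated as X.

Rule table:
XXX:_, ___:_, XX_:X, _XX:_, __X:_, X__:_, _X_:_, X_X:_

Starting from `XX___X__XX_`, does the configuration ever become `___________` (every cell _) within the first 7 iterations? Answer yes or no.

iteration 1: _X_______X_
iteration 2: ___________
all cells are _ at iteration 2

yes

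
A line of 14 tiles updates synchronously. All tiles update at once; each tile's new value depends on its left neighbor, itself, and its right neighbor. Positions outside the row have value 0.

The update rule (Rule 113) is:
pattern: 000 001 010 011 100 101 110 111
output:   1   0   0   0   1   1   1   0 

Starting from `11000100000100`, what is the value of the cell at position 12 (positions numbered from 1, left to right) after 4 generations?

01110011110011
00011000011001
11001111001100
01100001100111
position 12 holds 1

1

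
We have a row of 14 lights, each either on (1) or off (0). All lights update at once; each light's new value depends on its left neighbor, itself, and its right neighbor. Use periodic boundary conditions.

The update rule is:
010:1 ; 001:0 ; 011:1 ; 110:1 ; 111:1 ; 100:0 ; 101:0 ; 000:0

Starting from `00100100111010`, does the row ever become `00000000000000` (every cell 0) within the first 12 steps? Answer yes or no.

no

00100100111010  (fixed point — unchanged through step 12)
step 12 is 00100100111010, still not uniform 0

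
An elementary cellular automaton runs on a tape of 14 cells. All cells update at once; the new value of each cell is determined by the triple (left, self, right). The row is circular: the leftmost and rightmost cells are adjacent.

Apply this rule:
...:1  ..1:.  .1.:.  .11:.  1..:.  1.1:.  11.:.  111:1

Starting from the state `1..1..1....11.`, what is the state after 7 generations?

generation 1: ........11....
generation 2: 1111111....111
generation 3: 111111..11..11
generation 4: 11111........1
generation 5: 1111..111111..
generation 6: .11....1111...
generation 7: ....11..11..11

....11..11..11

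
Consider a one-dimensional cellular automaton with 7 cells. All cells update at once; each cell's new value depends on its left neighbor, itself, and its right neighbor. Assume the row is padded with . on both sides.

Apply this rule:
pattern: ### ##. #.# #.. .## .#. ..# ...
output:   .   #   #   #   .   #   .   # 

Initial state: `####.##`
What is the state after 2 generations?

generation 1: ...##.#
generation 2: ##..###

##..###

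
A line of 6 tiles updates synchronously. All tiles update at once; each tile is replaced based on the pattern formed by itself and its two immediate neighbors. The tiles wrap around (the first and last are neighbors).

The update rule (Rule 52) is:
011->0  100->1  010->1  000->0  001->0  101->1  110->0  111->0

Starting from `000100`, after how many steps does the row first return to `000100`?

000110
000001
100001
010000
011000
000100

6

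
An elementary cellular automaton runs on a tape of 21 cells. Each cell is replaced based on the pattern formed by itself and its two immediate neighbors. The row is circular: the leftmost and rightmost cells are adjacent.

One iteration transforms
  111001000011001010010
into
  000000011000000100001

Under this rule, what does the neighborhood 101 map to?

1

At position 15 the neighborhood is 101; the next row has 1 there.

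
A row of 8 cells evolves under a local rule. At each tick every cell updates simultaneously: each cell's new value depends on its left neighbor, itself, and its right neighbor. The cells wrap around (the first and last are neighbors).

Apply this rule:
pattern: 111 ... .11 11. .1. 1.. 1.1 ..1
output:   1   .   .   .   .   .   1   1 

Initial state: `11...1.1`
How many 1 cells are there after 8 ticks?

3

1...1.1.
...1.1.1
..1.1.1.
.1.1.1..
1.1.1...
.1.1...1
1.1...1.
.1...1.1
count of 1: 3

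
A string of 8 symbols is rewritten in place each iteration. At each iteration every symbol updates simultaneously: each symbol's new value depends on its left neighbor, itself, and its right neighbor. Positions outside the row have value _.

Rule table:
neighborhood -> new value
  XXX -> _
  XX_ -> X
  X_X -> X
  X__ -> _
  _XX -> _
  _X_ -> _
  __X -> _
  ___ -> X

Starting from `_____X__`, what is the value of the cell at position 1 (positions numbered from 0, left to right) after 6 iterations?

iteration 1: XXXX___X
iteration 2: ___X_X__
iteration 3: XX__X__X
iteration 4: _X______
iteration 5: ___XXXXX
iteration 6: XX_____X
position 1 holds X

X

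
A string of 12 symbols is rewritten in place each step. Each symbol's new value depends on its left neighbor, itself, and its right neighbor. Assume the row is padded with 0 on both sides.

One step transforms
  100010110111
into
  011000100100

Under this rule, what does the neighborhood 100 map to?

At position 1 the neighborhood is 100; the next row has 1 there.

1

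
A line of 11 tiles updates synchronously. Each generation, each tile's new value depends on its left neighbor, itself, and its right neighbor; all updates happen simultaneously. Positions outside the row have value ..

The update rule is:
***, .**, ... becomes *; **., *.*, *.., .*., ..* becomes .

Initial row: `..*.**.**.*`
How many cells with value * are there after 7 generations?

3

*...*..*...
..*......**
*...****.*.
..*.***....
*...**..***
..*.*...**.
*.....*.*..
count of *: 3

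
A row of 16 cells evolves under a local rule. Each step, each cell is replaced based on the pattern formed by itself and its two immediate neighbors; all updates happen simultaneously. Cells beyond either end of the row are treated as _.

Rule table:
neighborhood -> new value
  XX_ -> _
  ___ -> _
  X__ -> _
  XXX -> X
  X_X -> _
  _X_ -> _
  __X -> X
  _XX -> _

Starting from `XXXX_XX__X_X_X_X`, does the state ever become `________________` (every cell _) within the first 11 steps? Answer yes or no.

_XX_____X_______
X______X________
______X_________
_____X__________
____X___________
___X____________
__X_____________
_X______________
X_______________
________________
all cells are _ at step 10

yes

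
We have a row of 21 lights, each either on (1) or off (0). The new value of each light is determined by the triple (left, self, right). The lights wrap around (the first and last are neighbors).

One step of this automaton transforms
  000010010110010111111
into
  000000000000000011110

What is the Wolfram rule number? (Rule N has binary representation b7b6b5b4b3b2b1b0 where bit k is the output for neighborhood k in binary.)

position 16: 111 → 1  (bit 7 = 1)
position 10: 110 → 0  (bit 6 = 0)
position 8: 101 → 0  (bit 5 = 0)
position 0: 100 → 0  (bit 4 = 0)
position 9: 011 → 0  (bit 3 = 0)
position 4: 010 → 0  (bit 2 = 0)
position 3: 001 → 0  (bit 1 = 0)
position 1: 000 → 0  (bit 0 = 0)
bits b7..b0 = 10000000 = 128

128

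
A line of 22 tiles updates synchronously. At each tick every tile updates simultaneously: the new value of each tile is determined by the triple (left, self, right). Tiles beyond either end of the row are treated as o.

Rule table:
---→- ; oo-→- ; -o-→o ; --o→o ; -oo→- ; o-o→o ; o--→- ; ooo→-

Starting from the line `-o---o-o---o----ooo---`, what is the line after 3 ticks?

oo--oooo--oo---o-----o
---o-----o----oo----o-
--oo----oo---o-----ooo

--oo----oo---o-----ooo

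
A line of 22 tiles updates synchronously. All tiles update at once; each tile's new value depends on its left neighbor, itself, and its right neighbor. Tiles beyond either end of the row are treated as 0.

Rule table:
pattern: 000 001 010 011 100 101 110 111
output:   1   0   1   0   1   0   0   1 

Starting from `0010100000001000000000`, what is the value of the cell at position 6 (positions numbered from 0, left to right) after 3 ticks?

1010111111101111111111
1010011111000111111110
1011001110110011111101
position 6 holds 1

1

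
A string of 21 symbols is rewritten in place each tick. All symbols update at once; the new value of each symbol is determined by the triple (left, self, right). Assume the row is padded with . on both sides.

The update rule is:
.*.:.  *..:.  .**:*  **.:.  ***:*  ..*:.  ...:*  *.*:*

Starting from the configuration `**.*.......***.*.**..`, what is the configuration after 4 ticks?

*.*..*****.**.*.**..*
.*...****.**.*.**....
...*.***.**.*.**..***
**..***.**.*.**...**.

**..***.**.*.**...**.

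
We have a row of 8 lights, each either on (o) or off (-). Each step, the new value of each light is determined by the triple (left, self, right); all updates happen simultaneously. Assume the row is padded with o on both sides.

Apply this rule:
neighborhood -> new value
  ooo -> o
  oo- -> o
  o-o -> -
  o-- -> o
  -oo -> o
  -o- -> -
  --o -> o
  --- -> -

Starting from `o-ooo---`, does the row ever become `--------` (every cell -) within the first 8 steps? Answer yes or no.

no

o-oooo-o
o-oooo-o  (fixed point — unchanged through step 8)
step 8 is o-oooo-o, still not uniform -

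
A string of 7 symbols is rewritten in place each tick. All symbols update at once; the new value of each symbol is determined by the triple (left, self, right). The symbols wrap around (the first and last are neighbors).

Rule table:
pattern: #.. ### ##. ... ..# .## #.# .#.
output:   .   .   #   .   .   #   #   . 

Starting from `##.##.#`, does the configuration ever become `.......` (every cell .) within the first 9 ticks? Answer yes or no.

.######
##....#
.#....#
#......
.......
all cells are . at tick 5

yes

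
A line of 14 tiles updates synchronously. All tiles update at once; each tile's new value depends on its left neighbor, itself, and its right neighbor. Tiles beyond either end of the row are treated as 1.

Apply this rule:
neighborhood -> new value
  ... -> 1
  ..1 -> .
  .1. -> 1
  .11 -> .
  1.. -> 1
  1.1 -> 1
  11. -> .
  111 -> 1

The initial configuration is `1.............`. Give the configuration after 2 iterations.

1.1111111111.1

iteration 1: .111111111111.
iteration 2: 1.1111111111.1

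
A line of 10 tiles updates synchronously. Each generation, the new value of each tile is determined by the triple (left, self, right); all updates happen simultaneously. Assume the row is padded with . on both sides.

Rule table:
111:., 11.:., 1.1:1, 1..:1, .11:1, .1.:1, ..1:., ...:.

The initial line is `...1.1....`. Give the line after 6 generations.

generation 1: ...1111...
generation 2: ...1...1..
generation 3: ...11..11.
generation 4: ...1.1.1.1
generation 5: ...1111111
generation 6: ...1......

...1......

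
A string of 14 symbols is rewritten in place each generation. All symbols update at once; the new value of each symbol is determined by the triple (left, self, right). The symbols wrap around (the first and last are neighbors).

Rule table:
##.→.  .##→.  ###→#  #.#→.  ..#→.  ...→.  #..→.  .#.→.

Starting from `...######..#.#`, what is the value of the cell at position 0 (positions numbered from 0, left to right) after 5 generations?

.

....####......
.....##.......
..............
..............  (fixed point — unchanged through generation 5)
position 0 holds .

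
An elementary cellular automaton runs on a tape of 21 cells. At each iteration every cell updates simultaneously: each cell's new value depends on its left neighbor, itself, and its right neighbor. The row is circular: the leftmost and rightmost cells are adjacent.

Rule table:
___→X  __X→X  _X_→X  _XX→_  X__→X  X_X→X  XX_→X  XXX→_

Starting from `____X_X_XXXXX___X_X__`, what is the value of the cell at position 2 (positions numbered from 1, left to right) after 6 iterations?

XXXXXXXX____XXXXXXXXX
_______XXXXX_________
XXXXXXX____XXXXXXXXXX
______XXXXX__________
XXXXXX____XXXXXXXXXXX
_____XXXXX___________
position 2 holds _

_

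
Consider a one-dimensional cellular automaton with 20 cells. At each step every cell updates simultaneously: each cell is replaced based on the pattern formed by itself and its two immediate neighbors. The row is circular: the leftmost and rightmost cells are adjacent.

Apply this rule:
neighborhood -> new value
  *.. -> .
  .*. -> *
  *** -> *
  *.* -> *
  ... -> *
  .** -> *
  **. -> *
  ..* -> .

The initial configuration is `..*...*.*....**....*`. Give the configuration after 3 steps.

step 1: ..*.*.***.**.**.**.*
step 2: ..******************
step 3: ..******************

..******************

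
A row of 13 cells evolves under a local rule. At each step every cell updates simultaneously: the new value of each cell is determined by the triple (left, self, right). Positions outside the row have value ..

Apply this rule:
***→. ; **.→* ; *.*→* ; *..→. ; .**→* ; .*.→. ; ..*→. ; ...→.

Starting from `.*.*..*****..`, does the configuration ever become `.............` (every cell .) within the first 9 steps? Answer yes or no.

yes

step 1: ..*...*...*..
step 2: .............
all cells are . at step 2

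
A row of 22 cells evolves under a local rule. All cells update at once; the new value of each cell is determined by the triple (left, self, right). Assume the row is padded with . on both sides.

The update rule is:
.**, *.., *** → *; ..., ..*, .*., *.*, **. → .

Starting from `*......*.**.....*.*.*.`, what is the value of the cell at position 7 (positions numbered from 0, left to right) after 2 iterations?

.

.*.......*.*.........*
..*.........*.........
position 7 holds .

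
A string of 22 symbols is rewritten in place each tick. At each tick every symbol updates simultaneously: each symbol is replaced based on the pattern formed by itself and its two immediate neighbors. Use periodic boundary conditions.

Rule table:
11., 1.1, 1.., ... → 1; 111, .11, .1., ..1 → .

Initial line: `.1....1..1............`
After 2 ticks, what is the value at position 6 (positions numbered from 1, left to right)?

1

..111..1..111111111111
1...11..1............1
position 6 holds 1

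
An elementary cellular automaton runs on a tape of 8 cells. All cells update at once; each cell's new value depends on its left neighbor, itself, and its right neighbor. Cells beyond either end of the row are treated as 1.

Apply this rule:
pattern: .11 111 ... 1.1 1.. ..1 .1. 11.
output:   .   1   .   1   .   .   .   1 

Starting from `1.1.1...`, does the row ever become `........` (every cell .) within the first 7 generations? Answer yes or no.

generation 1: 11.1....
generation 2: 111.....
generation 3: 111.....  (fixed point — unchanged through generation 7)
generation 7 is 111....., still not uniform .

no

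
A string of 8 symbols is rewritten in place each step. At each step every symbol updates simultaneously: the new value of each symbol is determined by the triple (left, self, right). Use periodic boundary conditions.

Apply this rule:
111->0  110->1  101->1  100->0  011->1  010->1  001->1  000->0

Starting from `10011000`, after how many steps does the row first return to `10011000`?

10111001
11101011
00111110
01100010
11100110
10101111
11111000
10001001
10011011
10111110
11100011
00100110
01101110
11111010
10001111
10011000

16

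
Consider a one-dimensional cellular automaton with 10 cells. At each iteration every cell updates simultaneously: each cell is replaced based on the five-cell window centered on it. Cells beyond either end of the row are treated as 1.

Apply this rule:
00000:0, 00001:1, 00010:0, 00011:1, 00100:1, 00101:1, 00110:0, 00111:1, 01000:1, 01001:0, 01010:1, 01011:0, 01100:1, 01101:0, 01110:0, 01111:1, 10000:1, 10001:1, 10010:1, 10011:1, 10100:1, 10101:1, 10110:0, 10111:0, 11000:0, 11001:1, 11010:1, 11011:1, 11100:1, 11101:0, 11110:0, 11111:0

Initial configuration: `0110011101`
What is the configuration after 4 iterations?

0001111011

1011110010
0101011110
1111001001
0001111011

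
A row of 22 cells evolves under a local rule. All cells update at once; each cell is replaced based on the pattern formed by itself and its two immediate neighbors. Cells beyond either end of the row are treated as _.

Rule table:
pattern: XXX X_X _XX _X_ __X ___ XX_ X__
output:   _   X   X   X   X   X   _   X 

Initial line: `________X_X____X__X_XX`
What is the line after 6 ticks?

XXXXXXXXXXXXXXXXXXXXX_
X____________________X
XXXXXXXXXXXXXXXXXXXXXX
X_____________________
XXXXXXXXXXXXXXXXXXXXXX  (repeats tick 3; period 2)
tick 6: X_____________________

X_____________________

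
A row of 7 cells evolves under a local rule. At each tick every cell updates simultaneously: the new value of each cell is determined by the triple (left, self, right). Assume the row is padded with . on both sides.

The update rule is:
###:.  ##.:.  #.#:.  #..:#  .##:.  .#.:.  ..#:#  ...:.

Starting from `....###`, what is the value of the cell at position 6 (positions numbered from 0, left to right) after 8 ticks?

.

tick 1: ...#...
tick 2: ..#.#..
tick 3: .#...#.
tick 4: #.#.#.#
tick 5: .......
tick 6: .......  (fixed point — unchanged through tick 8)
position 6 holds .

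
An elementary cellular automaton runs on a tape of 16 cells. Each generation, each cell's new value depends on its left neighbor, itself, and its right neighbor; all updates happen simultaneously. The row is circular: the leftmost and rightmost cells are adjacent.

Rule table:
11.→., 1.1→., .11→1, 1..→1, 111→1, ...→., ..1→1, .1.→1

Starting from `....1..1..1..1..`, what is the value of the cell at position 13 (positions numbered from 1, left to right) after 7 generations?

1

...111111111111.
..111111111111.1
1111111111111..1
111111111111.111
11111111111..111
1111111111.11111
111111111..11111
position 13 holds 1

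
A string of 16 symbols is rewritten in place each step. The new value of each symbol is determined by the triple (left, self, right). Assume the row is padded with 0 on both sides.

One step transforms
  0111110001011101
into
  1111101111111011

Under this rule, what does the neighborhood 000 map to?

At position 7 the neighborhood is 000; the next row has 1 there.

1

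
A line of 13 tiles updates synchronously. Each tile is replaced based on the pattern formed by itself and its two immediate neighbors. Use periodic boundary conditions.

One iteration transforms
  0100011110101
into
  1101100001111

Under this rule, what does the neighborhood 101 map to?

1

At position 0 the neighborhood is 101; the next row has 1 there.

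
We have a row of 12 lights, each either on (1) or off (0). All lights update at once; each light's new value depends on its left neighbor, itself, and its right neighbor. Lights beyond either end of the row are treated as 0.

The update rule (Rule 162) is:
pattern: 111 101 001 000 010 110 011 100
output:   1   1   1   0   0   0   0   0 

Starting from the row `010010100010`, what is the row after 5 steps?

010001000000

100101000100
001010001000
010100010000
101000100000
010001000000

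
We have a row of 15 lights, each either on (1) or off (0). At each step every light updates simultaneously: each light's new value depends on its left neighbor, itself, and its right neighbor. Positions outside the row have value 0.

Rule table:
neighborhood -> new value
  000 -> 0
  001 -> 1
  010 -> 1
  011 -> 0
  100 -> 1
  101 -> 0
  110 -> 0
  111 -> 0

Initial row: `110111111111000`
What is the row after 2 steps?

000000000001110

000000000000100
000000000001110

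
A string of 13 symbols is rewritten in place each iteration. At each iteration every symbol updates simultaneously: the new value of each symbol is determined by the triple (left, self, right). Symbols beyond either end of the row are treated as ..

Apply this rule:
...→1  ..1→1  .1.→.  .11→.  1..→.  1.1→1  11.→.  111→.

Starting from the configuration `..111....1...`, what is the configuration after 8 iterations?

11....111..11
...111....1..
111....111..1
....111....1.
1111....111..
.....111....1
11111....111.
......111....

......111....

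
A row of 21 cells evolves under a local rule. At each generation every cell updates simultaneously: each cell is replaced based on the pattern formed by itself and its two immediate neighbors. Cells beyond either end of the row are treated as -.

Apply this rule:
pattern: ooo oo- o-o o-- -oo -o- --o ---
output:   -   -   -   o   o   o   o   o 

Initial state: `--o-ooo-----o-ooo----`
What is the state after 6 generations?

ooo-o--oooooo-o--oooo
o---oooo------oooo---
ooooo---ooooooo---ooo
o----oooo------oooo--
oooooo---ooooooo---oo
o-----oooo------oooo-

o-----oooo------oooo-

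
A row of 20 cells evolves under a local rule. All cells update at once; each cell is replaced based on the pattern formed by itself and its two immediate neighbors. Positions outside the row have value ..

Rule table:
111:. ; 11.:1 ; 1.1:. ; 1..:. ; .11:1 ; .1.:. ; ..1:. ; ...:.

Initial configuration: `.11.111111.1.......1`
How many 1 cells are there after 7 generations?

.11.1....1..........
.11.................
.11.................  (fixed point — unchanged through generation 7)
count of 1: 2

2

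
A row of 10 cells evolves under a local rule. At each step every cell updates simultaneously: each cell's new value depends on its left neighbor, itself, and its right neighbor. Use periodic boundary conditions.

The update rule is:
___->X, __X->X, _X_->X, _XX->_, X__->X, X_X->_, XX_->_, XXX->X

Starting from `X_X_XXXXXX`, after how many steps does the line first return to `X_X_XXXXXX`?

__X__XXXXX
XXXXX_XXX_
_XXX___X__
X_X_XXXXXX

4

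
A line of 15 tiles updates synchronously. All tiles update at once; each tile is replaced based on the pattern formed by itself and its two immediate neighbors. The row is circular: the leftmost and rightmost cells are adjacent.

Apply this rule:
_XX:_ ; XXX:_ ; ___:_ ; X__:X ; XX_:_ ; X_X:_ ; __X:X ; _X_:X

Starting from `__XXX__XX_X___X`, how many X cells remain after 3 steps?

8

XX___XX___XX_XX
__X_X__X_X_____
_XX_XXXX_XX____
count of X: 8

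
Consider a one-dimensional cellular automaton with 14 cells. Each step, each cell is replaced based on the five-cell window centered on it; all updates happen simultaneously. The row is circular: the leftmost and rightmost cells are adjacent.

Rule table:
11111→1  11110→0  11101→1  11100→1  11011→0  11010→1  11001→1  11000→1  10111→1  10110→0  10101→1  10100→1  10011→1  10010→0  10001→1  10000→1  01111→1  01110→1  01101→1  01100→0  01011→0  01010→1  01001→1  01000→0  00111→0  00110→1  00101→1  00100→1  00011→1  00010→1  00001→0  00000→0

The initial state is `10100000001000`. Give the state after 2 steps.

10111010111011

11101000011011
10111010111011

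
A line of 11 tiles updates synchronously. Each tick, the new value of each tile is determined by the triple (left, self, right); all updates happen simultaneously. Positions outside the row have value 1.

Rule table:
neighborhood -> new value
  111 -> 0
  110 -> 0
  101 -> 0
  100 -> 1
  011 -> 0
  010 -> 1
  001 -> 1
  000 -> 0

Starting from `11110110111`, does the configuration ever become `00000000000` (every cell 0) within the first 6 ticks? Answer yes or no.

00000000000
all cells are 0 at tick 1

yes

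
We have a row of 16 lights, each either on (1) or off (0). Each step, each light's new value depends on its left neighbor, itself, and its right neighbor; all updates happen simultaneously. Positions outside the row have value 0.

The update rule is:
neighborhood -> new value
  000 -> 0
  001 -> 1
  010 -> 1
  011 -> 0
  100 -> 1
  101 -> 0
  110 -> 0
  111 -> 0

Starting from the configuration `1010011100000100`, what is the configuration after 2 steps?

1011100010001110
1000010111010001

1000010111010001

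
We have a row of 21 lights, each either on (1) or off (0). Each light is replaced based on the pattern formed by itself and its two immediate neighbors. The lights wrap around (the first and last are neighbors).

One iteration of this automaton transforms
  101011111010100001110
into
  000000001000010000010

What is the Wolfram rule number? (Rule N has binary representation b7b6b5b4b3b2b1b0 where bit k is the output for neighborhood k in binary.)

position 5: 111 → 0  (bit 7 = 0)
position 8: 110 → 1  (bit 6 = 1)
position 1: 101 → 0  (bit 5 = 0)
position 13: 100 → 1  (bit 4 = 1)
position 4: 011 → 0  (bit 3 = 0)
position 0: 010 → 0  (bit 2 = 0)
position 16: 001 → 0  (bit 1 = 0)
position 14: 000 → 0  (bit 0 = 0)
bits b7..b0 = 01010000 = 80

80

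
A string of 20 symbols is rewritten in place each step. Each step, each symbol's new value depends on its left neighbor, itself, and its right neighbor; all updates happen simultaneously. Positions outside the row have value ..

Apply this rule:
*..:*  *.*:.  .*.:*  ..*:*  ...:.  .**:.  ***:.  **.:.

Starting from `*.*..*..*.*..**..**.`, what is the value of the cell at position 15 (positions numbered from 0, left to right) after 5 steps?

*.*******.***..**..*
*............**..***
**..........*..**...
..*........****..*..
.***......*....****.
position 15 holds *

*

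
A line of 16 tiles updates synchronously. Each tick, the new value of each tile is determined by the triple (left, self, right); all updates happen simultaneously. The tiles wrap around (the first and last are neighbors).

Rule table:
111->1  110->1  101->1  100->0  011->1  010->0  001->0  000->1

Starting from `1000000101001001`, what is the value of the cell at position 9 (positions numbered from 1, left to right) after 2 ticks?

tick 1: 1011110010000001
tick 2: 1111110000111101
position 9 holds 0

0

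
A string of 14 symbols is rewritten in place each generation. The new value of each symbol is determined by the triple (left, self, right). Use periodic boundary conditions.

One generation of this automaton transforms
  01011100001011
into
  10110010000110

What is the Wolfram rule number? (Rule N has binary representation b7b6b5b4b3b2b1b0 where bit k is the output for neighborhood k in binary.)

56

position 4: 111 → 0  (bit 7 = 0)
position 5: 110 → 0  (bit 6 = 0)
position 0: 101 → 1  (bit 5 = 1)
position 6: 100 → 1  (bit 4 = 1)
position 3: 011 → 1  (bit 3 = 1)
position 1: 010 → 0  (bit 2 = 0)
position 9: 001 → 0  (bit 1 = 0)
position 7: 000 → 0  (bit 0 = 0)
bits b7..b0 = 00111000 = 56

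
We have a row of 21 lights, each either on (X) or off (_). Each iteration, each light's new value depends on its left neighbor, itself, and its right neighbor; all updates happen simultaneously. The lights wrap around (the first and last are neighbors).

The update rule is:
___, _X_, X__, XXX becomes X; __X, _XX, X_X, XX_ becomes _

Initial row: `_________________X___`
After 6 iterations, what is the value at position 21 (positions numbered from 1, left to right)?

_

XXXXXXXXXXXXXXXX_XXXX
XXXXXXXXXXXXXXX___XXX
XXXXXXXXXXXXXX_XX__XX
XXXXXXXXXXXXX____X__X
XXXXXXXXXXXX_XXX_XX__
_XXXXXXXXXX___X____X_
position 21 holds _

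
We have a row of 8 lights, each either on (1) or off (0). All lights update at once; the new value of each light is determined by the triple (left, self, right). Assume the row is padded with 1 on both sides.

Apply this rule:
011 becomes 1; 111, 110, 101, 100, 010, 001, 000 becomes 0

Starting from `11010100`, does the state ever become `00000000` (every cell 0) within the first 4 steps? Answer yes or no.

00000000
all cells are 0 at step 1

yes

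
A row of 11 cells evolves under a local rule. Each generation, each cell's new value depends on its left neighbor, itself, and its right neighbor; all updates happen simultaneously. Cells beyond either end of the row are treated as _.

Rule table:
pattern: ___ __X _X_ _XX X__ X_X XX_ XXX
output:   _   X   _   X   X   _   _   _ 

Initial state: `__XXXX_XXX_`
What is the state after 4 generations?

_XX____X__X
XX_X__X_XX_
X___XX__X_X
_X_XX_XX___

_X_XX_XX___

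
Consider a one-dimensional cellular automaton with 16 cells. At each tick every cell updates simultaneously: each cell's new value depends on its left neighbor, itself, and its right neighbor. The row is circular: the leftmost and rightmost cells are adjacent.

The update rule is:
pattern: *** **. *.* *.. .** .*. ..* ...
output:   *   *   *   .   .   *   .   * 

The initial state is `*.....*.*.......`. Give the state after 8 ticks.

*.***.***.*****.
**.***.***.*****
***.***.***.****
****.***.***.***
*****.***.***.**
******.***.***.*
*******.***.***.
.*******.***.***

.*******.***.***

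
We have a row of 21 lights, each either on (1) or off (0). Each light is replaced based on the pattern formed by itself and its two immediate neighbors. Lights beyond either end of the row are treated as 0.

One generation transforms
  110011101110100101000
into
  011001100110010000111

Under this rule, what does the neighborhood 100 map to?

At position 2 the neighborhood is 100; the next row has 1 there.

1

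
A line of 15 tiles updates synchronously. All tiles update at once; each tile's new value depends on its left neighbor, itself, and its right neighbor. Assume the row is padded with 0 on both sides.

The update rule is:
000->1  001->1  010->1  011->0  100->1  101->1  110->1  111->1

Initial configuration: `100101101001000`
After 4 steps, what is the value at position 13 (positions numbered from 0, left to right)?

1

111110111111111
011111011111111
101111101111111
110111110111111
position 13 holds 1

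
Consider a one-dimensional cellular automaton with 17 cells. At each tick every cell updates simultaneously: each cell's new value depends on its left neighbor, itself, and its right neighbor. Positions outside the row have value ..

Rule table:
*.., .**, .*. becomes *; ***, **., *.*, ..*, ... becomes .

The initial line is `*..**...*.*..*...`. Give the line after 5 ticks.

**.*.*..*.**.**..
*..*.**.*.*..*.*.
**.*.*..*.**.*.**
*..*.**.*.*..*.*.  (repeats tick 2; period 2)
tick 5: **.*.*..*.**.*.**

**.*.*..*.**.*.**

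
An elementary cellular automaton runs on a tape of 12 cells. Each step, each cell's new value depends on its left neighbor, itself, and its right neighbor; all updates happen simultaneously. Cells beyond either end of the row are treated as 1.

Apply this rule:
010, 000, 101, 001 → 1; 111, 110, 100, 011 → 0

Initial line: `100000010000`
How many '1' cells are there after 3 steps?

10

001111110111
010000001000
110111111011
count of 1: 10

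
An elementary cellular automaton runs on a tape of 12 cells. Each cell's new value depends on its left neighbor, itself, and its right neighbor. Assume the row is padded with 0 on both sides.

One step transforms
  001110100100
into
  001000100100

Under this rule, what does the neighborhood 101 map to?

0

At position 5 the neighborhood is 101; the next row has 0 there.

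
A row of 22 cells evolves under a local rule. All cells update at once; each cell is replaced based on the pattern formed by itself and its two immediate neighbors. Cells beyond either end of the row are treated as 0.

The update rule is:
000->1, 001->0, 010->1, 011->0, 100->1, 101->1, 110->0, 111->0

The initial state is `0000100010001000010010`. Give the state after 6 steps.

1100010001000010010000

1110111011101111011011
0001000100010000100100
1101110111011110110111
0010001000100001001000
1011101110111101101111
1100010001000010010000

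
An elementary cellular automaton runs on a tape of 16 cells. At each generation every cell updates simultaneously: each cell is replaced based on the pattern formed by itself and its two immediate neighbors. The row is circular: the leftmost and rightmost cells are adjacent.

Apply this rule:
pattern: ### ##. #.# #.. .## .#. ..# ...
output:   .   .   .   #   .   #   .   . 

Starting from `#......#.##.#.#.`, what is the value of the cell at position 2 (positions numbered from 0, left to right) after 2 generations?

##.....#....#.#.
..#....##...#.#.
position 2 holds #

#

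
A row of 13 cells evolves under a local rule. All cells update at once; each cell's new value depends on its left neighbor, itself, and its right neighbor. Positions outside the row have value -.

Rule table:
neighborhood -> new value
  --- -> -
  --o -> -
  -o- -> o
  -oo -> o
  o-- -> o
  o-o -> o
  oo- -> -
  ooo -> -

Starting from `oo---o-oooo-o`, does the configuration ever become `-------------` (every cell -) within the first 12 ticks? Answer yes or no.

no

o-o--ooo---oo
oooo-o--o--o-
o---ooo-oo-oo
oo--o--oo-oo-
o-o-oo-o-oo-o
ooooo-oooo-oo
o----oo---oo-
oo---o-o--o-o
o-o--oooo-ooo
oooo-o---oo--
o---ooo--o-o-
oo--o--o-oooo
tick 12 is oo--o--o-oooo, still not uniform -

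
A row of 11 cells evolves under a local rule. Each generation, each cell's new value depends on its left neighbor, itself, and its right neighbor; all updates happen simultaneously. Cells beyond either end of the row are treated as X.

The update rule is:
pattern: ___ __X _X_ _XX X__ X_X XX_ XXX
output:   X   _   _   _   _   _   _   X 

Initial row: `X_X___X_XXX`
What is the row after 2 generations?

_XX___XX__X

____X____XX
_XX___XX__X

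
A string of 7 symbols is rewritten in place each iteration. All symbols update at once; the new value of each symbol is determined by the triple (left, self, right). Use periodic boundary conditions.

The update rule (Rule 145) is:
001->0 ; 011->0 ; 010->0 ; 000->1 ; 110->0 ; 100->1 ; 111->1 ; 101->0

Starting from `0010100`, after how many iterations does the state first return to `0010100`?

3

iteration 1: 1000011
iteration 2: 0111001
iteration 3: 0010100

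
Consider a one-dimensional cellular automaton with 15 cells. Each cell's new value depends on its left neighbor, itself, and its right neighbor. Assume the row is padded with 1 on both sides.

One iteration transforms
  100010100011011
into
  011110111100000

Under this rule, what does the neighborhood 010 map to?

At position 4 the neighborhood is 010; the next row has 1 there.

1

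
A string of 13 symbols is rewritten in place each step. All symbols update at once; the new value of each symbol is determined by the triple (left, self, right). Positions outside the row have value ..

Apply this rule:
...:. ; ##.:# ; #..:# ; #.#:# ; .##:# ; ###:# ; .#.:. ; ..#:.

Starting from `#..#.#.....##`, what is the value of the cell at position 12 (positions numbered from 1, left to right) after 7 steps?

.#..#.#....##
..#..#.#...##
...#..#.#..##
....#..#.#.##
.....#..#.###
......#..####
.......#.####
position 12 holds #

#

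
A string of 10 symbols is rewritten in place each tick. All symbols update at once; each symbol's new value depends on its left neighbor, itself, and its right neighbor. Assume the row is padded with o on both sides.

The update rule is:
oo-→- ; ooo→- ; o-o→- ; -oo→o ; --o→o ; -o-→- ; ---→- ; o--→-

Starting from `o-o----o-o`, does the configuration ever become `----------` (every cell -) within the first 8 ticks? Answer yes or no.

no

------o--o
-----o--oo
----o--oo-
---o--oo--
--o--oo--o
-o--oo--oo
---oo--oo-
--oo--oo--
tick 8 is --oo--oo--, still not uniform -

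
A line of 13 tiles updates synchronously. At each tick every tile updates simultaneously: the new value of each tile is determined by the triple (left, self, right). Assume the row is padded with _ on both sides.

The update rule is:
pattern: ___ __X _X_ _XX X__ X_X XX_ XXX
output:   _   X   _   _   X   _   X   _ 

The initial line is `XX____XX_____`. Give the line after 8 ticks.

_X_____X_X__X

_XX__X_XX____
X_XXX___XX___
____XX_X_XX__
___X_X____XX_
__X___X__X_XX
_X_X_X_XX___X
X_______XX_X_
_X_____X_X__X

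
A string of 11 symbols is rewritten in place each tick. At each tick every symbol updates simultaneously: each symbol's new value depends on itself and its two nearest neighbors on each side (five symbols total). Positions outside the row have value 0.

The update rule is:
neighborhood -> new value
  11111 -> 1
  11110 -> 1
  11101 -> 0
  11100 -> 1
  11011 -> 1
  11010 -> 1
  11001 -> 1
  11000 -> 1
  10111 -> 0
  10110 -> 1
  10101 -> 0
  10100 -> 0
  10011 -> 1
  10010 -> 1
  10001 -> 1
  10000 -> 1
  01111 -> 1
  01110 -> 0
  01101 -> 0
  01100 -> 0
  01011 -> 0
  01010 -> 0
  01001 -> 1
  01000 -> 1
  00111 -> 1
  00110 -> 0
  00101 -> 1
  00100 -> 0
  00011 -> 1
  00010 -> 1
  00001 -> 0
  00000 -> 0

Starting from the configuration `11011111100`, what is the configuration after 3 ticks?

00101111111
01100111111
10011111111

10011111111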